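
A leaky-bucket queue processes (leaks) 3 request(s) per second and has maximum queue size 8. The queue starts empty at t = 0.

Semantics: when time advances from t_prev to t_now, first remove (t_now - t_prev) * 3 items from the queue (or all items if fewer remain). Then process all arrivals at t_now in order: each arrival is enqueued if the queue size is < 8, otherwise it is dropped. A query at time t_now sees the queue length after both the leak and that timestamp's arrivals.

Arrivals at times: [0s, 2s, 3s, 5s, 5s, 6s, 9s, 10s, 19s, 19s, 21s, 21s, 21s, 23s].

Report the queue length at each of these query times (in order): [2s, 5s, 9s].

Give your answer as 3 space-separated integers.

Queue lengths at query times:
  query t=2s: backlog = 1
  query t=5s: backlog = 2
  query t=9s: backlog = 1

Answer: 1 2 1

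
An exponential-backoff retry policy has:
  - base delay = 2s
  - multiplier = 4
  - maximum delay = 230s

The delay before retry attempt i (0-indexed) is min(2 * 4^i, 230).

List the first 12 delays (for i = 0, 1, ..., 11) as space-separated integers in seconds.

Computing each delay:
  i=0: min(2*4^0, 230) = 2
  i=1: min(2*4^1, 230) = 8
  i=2: min(2*4^2, 230) = 32
  i=3: min(2*4^3, 230) = 128
  i=4: min(2*4^4, 230) = 230
  i=5: min(2*4^5, 230) = 230
  i=6: min(2*4^6, 230) = 230
  i=7: min(2*4^7, 230) = 230
  i=8: min(2*4^8, 230) = 230
  i=9: min(2*4^9, 230) = 230
  i=10: min(2*4^10, 230) = 230
  i=11: min(2*4^11, 230) = 230

Answer: 2 8 32 128 230 230 230 230 230 230 230 230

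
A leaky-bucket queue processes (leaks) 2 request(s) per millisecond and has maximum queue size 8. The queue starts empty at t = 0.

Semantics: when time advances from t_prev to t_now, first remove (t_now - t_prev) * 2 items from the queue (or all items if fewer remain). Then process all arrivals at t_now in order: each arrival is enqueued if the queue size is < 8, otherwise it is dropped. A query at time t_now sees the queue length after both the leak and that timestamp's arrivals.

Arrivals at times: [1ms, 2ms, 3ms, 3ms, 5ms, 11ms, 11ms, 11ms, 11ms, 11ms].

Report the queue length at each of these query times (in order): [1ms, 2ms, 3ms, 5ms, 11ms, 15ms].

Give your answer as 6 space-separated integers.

Answer: 1 1 2 1 5 0

Derivation:
Queue lengths at query times:
  query t=1ms: backlog = 1
  query t=2ms: backlog = 1
  query t=3ms: backlog = 2
  query t=5ms: backlog = 1
  query t=11ms: backlog = 5
  query t=15ms: backlog = 0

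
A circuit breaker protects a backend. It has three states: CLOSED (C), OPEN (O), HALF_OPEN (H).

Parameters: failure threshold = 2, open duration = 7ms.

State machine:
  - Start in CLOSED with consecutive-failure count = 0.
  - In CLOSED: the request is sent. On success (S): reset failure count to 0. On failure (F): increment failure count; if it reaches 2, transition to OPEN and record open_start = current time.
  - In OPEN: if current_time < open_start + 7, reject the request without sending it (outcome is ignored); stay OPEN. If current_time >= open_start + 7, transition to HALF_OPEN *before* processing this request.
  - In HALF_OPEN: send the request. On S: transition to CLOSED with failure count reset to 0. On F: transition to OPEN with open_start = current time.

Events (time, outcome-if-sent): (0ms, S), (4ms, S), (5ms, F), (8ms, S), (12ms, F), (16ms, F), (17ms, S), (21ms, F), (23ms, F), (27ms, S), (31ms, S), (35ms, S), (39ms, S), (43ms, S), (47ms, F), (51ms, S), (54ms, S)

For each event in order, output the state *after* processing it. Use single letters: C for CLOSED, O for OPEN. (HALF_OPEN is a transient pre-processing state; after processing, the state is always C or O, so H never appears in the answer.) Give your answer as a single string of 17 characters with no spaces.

Answer: CCCCCOOOOOCCCCCCC

Derivation:
State after each event:
  event#1 t=0ms outcome=S: state=CLOSED
  event#2 t=4ms outcome=S: state=CLOSED
  event#3 t=5ms outcome=F: state=CLOSED
  event#4 t=8ms outcome=S: state=CLOSED
  event#5 t=12ms outcome=F: state=CLOSED
  event#6 t=16ms outcome=F: state=OPEN
  event#7 t=17ms outcome=S: state=OPEN
  event#8 t=21ms outcome=F: state=OPEN
  event#9 t=23ms outcome=F: state=OPEN
  event#10 t=27ms outcome=S: state=OPEN
  event#11 t=31ms outcome=S: state=CLOSED
  event#12 t=35ms outcome=S: state=CLOSED
  event#13 t=39ms outcome=S: state=CLOSED
  event#14 t=43ms outcome=S: state=CLOSED
  event#15 t=47ms outcome=F: state=CLOSED
  event#16 t=51ms outcome=S: state=CLOSED
  event#17 t=54ms outcome=S: state=CLOSED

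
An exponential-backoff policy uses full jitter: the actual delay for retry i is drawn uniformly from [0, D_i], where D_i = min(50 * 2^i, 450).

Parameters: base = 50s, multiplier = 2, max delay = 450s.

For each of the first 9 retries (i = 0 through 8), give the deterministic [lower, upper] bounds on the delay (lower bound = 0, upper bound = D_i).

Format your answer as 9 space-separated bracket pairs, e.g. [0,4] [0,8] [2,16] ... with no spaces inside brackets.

Answer: [0,50] [0,100] [0,200] [0,400] [0,450] [0,450] [0,450] [0,450] [0,450]

Derivation:
Computing bounds per retry:
  i=0: D_i=min(50*2^0,450)=50, bounds=[0,50]
  i=1: D_i=min(50*2^1,450)=100, bounds=[0,100]
  i=2: D_i=min(50*2^2,450)=200, bounds=[0,200]
  i=3: D_i=min(50*2^3,450)=400, bounds=[0,400]
  i=4: D_i=min(50*2^4,450)=450, bounds=[0,450]
  i=5: D_i=min(50*2^5,450)=450, bounds=[0,450]
  i=6: D_i=min(50*2^6,450)=450, bounds=[0,450]
  i=7: D_i=min(50*2^7,450)=450, bounds=[0,450]
  i=8: D_i=min(50*2^8,450)=450, bounds=[0,450]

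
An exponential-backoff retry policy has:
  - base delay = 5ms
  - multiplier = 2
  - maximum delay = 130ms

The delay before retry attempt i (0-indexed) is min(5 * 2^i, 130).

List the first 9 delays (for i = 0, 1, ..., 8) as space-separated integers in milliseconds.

Computing each delay:
  i=0: min(5*2^0, 130) = 5
  i=1: min(5*2^1, 130) = 10
  i=2: min(5*2^2, 130) = 20
  i=3: min(5*2^3, 130) = 40
  i=4: min(5*2^4, 130) = 80
  i=5: min(5*2^5, 130) = 130
  i=6: min(5*2^6, 130) = 130
  i=7: min(5*2^7, 130) = 130
  i=8: min(5*2^8, 130) = 130

Answer: 5 10 20 40 80 130 130 130 130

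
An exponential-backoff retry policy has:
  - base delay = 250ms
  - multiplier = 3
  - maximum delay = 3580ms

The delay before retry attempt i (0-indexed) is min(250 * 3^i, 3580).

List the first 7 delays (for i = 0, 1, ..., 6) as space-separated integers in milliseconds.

Computing each delay:
  i=0: min(250*3^0, 3580) = 250
  i=1: min(250*3^1, 3580) = 750
  i=2: min(250*3^2, 3580) = 2250
  i=3: min(250*3^3, 3580) = 3580
  i=4: min(250*3^4, 3580) = 3580
  i=5: min(250*3^5, 3580) = 3580
  i=6: min(250*3^6, 3580) = 3580

Answer: 250 750 2250 3580 3580 3580 3580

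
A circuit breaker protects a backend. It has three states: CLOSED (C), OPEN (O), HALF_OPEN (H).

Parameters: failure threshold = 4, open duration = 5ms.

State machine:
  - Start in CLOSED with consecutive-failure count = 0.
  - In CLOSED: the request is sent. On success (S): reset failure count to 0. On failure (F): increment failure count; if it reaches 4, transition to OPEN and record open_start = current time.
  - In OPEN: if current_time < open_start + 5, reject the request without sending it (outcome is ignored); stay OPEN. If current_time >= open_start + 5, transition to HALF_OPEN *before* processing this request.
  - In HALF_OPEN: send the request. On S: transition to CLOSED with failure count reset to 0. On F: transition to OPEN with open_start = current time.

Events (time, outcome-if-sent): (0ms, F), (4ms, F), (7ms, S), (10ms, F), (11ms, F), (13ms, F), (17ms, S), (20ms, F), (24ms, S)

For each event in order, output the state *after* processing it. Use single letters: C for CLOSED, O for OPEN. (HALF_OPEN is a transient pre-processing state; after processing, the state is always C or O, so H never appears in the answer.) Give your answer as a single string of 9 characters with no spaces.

State after each event:
  event#1 t=0ms outcome=F: state=CLOSED
  event#2 t=4ms outcome=F: state=CLOSED
  event#3 t=7ms outcome=S: state=CLOSED
  event#4 t=10ms outcome=F: state=CLOSED
  event#5 t=11ms outcome=F: state=CLOSED
  event#6 t=13ms outcome=F: state=CLOSED
  event#7 t=17ms outcome=S: state=CLOSED
  event#8 t=20ms outcome=F: state=CLOSED
  event#9 t=24ms outcome=S: state=CLOSED

Answer: CCCCCCCCC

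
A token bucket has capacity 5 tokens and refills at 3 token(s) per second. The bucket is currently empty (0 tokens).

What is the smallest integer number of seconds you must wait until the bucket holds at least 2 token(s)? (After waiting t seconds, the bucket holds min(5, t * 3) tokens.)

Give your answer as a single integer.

Answer: 1

Derivation:
Need t * 3 >= 2, so t >= 2/3.
Smallest integer t = ceil(2/3) = 1.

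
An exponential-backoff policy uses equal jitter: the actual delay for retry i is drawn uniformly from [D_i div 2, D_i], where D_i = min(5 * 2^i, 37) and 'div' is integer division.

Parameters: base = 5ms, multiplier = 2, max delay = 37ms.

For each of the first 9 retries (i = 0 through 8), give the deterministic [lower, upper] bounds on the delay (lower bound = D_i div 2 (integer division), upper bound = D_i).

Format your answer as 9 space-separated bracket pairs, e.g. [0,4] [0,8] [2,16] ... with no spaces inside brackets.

Answer: [2,5] [5,10] [10,20] [18,37] [18,37] [18,37] [18,37] [18,37] [18,37]

Derivation:
Computing bounds per retry:
  i=0: D_i=min(5*2^0,37)=5, bounds=[2,5]
  i=1: D_i=min(5*2^1,37)=10, bounds=[5,10]
  i=2: D_i=min(5*2^2,37)=20, bounds=[10,20]
  i=3: D_i=min(5*2^3,37)=37, bounds=[18,37]
  i=4: D_i=min(5*2^4,37)=37, bounds=[18,37]
  i=5: D_i=min(5*2^5,37)=37, bounds=[18,37]
  i=6: D_i=min(5*2^6,37)=37, bounds=[18,37]
  i=7: D_i=min(5*2^7,37)=37, bounds=[18,37]
  i=8: D_i=min(5*2^8,37)=37, bounds=[18,37]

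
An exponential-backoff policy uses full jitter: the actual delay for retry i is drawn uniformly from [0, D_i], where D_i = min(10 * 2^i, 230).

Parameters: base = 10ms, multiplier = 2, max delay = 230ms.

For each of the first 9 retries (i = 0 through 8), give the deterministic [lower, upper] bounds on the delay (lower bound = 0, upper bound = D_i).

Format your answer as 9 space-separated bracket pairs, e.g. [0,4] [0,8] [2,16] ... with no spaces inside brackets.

Answer: [0,10] [0,20] [0,40] [0,80] [0,160] [0,230] [0,230] [0,230] [0,230]

Derivation:
Computing bounds per retry:
  i=0: D_i=min(10*2^0,230)=10, bounds=[0,10]
  i=1: D_i=min(10*2^1,230)=20, bounds=[0,20]
  i=2: D_i=min(10*2^2,230)=40, bounds=[0,40]
  i=3: D_i=min(10*2^3,230)=80, bounds=[0,80]
  i=4: D_i=min(10*2^4,230)=160, bounds=[0,160]
  i=5: D_i=min(10*2^5,230)=230, bounds=[0,230]
  i=6: D_i=min(10*2^6,230)=230, bounds=[0,230]
  i=7: D_i=min(10*2^7,230)=230, bounds=[0,230]
  i=8: D_i=min(10*2^8,230)=230, bounds=[0,230]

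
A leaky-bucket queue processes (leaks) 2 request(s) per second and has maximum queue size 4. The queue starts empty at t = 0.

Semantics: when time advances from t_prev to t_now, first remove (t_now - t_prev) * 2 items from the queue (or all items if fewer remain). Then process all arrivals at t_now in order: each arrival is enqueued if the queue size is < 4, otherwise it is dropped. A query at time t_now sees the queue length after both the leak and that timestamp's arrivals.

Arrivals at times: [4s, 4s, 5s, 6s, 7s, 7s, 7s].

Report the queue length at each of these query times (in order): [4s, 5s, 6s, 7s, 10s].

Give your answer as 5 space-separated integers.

Queue lengths at query times:
  query t=4s: backlog = 2
  query t=5s: backlog = 1
  query t=6s: backlog = 1
  query t=7s: backlog = 3
  query t=10s: backlog = 0

Answer: 2 1 1 3 0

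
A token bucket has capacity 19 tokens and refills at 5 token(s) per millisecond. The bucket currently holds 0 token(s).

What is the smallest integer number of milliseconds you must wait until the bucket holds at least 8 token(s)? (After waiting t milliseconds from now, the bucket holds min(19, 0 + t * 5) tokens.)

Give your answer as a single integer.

Need 0 + t * 5 >= 8, so t >= 8/5.
Smallest integer t = ceil(8/5) = 2.

Answer: 2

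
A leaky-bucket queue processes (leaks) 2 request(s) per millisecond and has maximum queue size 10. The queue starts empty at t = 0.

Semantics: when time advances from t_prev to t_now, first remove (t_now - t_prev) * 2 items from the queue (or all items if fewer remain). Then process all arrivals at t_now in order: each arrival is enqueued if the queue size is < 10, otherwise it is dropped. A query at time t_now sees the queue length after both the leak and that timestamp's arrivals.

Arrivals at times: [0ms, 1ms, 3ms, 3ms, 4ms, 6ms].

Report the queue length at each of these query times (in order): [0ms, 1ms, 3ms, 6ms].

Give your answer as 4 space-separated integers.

Answer: 1 1 2 1

Derivation:
Queue lengths at query times:
  query t=0ms: backlog = 1
  query t=1ms: backlog = 1
  query t=3ms: backlog = 2
  query t=6ms: backlog = 1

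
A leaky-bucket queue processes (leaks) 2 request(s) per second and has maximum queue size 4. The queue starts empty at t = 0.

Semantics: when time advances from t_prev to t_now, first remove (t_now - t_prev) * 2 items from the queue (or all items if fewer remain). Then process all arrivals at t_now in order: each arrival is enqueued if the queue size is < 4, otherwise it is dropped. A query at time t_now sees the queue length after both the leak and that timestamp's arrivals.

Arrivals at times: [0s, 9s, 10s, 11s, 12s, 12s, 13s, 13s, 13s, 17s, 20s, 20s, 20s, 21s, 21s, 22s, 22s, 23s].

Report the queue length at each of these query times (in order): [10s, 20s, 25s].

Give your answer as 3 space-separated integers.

Answer: 1 3 0

Derivation:
Queue lengths at query times:
  query t=10s: backlog = 1
  query t=20s: backlog = 3
  query t=25s: backlog = 0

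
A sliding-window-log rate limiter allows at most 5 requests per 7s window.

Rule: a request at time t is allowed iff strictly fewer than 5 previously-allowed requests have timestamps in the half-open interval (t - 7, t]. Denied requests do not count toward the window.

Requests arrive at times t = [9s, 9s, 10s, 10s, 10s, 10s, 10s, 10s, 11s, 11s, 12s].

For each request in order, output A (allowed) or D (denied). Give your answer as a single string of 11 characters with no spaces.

Answer: AAAAADDDDDD

Derivation:
Tracking allowed requests in the window:
  req#1 t=9s: ALLOW
  req#2 t=9s: ALLOW
  req#3 t=10s: ALLOW
  req#4 t=10s: ALLOW
  req#5 t=10s: ALLOW
  req#6 t=10s: DENY
  req#7 t=10s: DENY
  req#8 t=10s: DENY
  req#9 t=11s: DENY
  req#10 t=11s: DENY
  req#11 t=12s: DENY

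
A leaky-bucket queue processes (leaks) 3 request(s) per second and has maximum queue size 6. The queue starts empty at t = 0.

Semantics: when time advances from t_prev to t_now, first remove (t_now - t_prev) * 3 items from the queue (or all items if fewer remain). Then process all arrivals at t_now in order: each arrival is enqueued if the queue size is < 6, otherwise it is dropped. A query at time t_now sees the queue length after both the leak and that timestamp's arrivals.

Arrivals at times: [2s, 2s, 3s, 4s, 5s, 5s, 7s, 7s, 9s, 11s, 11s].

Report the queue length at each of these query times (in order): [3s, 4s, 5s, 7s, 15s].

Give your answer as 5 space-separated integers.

Queue lengths at query times:
  query t=3s: backlog = 1
  query t=4s: backlog = 1
  query t=5s: backlog = 2
  query t=7s: backlog = 2
  query t=15s: backlog = 0

Answer: 1 1 2 2 0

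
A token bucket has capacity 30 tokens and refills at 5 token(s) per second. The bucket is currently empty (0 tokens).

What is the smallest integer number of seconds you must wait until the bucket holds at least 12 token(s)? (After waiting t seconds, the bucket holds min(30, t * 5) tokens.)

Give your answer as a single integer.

Answer: 3

Derivation:
Need t * 5 >= 12, so t >= 12/5.
Smallest integer t = ceil(12/5) = 3.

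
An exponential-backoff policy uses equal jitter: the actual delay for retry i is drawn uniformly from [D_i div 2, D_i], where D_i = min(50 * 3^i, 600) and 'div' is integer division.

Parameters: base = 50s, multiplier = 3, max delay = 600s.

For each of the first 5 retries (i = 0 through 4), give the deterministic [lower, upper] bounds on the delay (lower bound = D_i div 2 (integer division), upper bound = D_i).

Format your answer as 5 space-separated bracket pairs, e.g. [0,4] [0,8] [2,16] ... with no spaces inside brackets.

Computing bounds per retry:
  i=0: D_i=min(50*3^0,600)=50, bounds=[25,50]
  i=1: D_i=min(50*3^1,600)=150, bounds=[75,150]
  i=2: D_i=min(50*3^2,600)=450, bounds=[225,450]
  i=3: D_i=min(50*3^3,600)=600, bounds=[300,600]
  i=4: D_i=min(50*3^4,600)=600, bounds=[300,600]

Answer: [25,50] [75,150] [225,450] [300,600] [300,600]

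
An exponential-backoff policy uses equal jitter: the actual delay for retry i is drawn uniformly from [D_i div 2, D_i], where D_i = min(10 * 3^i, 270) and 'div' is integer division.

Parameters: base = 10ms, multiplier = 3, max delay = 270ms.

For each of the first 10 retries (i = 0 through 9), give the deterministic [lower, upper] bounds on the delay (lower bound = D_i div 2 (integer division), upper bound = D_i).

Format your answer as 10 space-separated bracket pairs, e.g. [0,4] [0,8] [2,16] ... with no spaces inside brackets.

Computing bounds per retry:
  i=0: D_i=min(10*3^0,270)=10, bounds=[5,10]
  i=1: D_i=min(10*3^1,270)=30, bounds=[15,30]
  i=2: D_i=min(10*3^2,270)=90, bounds=[45,90]
  i=3: D_i=min(10*3^3,270)=270, bounds=[135,270]
  i=4: D_i=min(10*3^4,270)=270, bounds=[135,270]
  i=5: D_i=min(10*3^5,270)=270, bounds=[135,270]
  i=6: D_i=min(10*3^6,270)=270, bounds=[135,270]
  i=7: D_i=min(10*3^7,270)=270, bounds=[135,270]
  i=8: D_i=min(10*3^8,270)=270, bounds=[135,270]
  i=9: D_i=min(10*3^9,270)=270, bounds=[135,270]

Answer: [5,10] [15,30] [45,90] [135,270] [135,270] [135,270] [135,270] [135,270] [135,270] [135,270]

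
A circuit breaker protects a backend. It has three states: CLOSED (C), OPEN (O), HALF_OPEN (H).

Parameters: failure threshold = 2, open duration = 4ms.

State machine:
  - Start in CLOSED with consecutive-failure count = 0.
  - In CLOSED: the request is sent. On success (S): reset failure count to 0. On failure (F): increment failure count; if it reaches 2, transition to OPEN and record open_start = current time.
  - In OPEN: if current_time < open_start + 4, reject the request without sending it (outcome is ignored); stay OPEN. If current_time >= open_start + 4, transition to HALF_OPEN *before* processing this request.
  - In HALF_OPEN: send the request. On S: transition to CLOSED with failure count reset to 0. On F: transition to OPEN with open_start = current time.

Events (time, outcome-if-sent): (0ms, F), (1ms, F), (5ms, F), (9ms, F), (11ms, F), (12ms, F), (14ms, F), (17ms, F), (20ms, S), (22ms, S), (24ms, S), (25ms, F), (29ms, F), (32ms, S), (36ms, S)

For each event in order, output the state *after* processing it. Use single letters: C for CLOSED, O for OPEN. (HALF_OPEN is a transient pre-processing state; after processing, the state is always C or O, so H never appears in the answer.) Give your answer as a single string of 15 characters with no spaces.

Answer: COOOOOOOCCCCOOC

Derivation:
State after each event:
  event#1 t=0ms outcome=F: state=CLOSED
  event#2 t=1ms outcome=F: state=OPEN
  event#3 t=5ms outcome=F: state=OPEN
  event#4 t=9ms outcome=F: state=OPEN
  event#5 t=11ms outcome=F: state=OPEN
  event#6 t=12ms outcome=F: state=OPEN
  event#7 t=14ms outcome=F: state=OPEN
  event#8 t=17ms outcome=F: state=OPEN
  event#9 t=20ms outcome=S: state=CLOSED
  event#10 t=22ms outcome=S: state=CLOSED
  event#11 t=24ms outcome=S: state=CLOSED
  event#12 t=25ms outcome=F: state=CLOSED
  event#13 t=29ms outcome=F: state=OPEN
  event#14 t=32ms outcome=S: state=OPEN
  event#15 t=36ms outcome=S: state=CLOSED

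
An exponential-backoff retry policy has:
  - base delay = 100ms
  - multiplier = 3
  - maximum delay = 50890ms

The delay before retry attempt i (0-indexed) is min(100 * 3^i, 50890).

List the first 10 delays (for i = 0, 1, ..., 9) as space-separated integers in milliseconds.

Answer: 100 300 900 2700 8100 24300 50890 50890 50890 50890

Derivation:
Computing each delay:
  i=0: min(100*3^0, 50890) = 100
  i=1: min(100*3^1, 50890) = 300
  i=2: min(100*3^2, 50890) = 900
  i=3: min(100*3^3, 50890) = 2700
  i=4: min(100*3^4, 50890) = 8100
  i=5: min(100*3^5, 50890) = 24300
  i=6: min(100*3^6, 50890) = 50890
  i=7: min(100*3^7, 50890) = 50890
  i=8: min(100*3^8, 50890) = 50890
  i=9: min(100*3^9, 50890) = 50890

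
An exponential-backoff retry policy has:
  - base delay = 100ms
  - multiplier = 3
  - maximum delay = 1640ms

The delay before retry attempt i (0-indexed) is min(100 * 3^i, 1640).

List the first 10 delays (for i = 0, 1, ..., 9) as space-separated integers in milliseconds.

Answer: 100 300 900 1640 1640 1640 1640 1640 1640 1640

Derivation:
Computing each delay:
  i=0: min(100*3^0, 1640) = 100
  i=1: min(100*3^1, 1640) = 300
  i=2: min(100*3^2, 1640) = 900
  i=3: min(100*3^3, 1640) = 1640
  i=4: min(100*3^4, 1640) = 1640
  i=5: min(100*3^5, 1640) = 1640
  i=6: min(100*3^6, 1640) = 1640
  i=7: min(100*3^7, 1640) = 1640
  i=8: min(100*3^8, 1640) = 1640
  i=9: min(100*3^9, 1640) = 1640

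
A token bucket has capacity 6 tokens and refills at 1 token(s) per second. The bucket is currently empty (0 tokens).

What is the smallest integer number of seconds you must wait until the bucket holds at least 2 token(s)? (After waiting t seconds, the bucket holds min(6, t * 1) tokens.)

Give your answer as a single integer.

Answer: 2

Derivation:
Need t * 1 >= 2, so t >= 2/1.
Smallest integer t = ceil(2/1) = 2.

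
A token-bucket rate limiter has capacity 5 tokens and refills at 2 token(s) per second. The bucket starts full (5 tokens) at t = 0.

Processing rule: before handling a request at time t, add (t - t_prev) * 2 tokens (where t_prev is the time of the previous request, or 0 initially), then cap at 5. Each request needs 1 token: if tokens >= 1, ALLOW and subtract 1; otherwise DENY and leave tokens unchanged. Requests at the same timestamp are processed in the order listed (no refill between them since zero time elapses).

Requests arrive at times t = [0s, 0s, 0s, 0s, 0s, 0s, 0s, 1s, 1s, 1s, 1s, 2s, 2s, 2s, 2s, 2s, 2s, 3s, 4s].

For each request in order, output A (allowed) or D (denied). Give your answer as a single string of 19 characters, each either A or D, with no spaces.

Simulating step by step:
  req#1 t=0s: ALLOW
  req#2 t=0s: ALLOW
  req#3 t=0s: ALLOW
  req#4 t=0s: ALLOW
  req#5 t=0s: ALLOW
  req#6 t=0s: DENY
  req#7 t=0s: DENY
  req#8 t=1s: ALLOW
  req#9 t=1s: ALLOW
  req#10 t=1s: DENY
  req#11 t=1s: DENY
  req#12 t=2s: ALLOW
  req#13 t=2s: ALLOW
  req#14 t=2s: DENY
  req#15 t=2s: DENY
  req#16 t=2s: DENY
  req#17 t=2s: DENY
  req#18 t=3s: ALLOW
  req#19 t=4s: ALLOW

Answer: AAAAADDAADDAADDDDAA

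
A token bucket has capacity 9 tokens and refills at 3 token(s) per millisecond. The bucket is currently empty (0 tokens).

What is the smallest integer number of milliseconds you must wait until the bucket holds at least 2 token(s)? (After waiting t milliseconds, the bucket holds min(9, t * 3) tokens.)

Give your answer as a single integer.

Need t * 3 >= 2, so t >= 2/3.
Smallest integer t = ceil(2/3) = 1.

Answer: 1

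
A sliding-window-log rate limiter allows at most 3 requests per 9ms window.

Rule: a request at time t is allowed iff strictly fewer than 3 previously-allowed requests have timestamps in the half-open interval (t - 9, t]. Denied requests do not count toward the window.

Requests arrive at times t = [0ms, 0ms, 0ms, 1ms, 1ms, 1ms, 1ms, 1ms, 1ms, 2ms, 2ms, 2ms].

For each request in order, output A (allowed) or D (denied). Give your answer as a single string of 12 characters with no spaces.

Tracking allowed requests in the window:
  req#1 t=0ms: ALLOW
  req#2 t=0ms: ALLOW
  req#3 t=0ms: ALLOW
  req#4 t=1ms: DENY
  req#5 t=1ms: DENY
  req#6 t=1ms: DENY
  req#7 t=1ms: DENY
  req#8 t=1ms: DENY
  req#9 t=1ms: DENY
  req#10 t=2ms: DENY
  req#11 t=2ms: DENY
  req#12 t=2ms: DENY

Answer: AAADDDDDDDDD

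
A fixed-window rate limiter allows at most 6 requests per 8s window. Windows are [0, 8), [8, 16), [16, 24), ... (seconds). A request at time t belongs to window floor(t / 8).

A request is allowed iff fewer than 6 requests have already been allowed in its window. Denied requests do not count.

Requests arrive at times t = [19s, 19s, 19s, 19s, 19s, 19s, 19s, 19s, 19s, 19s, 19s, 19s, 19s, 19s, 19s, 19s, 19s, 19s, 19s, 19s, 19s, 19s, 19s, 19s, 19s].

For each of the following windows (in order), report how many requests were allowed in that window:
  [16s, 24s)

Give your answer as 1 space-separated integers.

Answer: 6

Derivation:
Processing requests:
  req#1 t=19s (window 2): ALLOW
  req#2 t=19s (window 2): ALLOW
  req#3 t=19s (window 2): ALLOW
  req#4 t=19s (window 2): ALLOW
  req#5 t=19s (window 2): ALLOW
  req#6 t=19s (window 2): ALLOW
  req#7 t=19s (window 2): DENY
  req#8 t=19s (window 2): DENY
  req#9 t=19s (window 2): DENY
  req#10 t=19s (window 2): DENY
  req#11 t=19s (window 2): DENY
  req#12 t=19s (window 2): DENY
  req#13 t=19s (window 2): DENY
  req#14 t=19s (window 2): DENY
  req#15 t=19s (window 2): DENY
  req#16 t=19s (window 2): DENY
  req#17 t=19s (window 2): DENY
  req#18 t=19s (window 2): DENY
  req#19 t=19s (window 2): DENY
  req#20 t=19s (window 2): DENY
  req#21 t=19s (window 2): DENY
  req#22 t=19s (window 2): DENY
  req#23 t=19s (window 2): DENY
  req#24 t=19s (window 2): DENY
  req#25 t=19s (window 2): DENY

Allowed counts by window: 6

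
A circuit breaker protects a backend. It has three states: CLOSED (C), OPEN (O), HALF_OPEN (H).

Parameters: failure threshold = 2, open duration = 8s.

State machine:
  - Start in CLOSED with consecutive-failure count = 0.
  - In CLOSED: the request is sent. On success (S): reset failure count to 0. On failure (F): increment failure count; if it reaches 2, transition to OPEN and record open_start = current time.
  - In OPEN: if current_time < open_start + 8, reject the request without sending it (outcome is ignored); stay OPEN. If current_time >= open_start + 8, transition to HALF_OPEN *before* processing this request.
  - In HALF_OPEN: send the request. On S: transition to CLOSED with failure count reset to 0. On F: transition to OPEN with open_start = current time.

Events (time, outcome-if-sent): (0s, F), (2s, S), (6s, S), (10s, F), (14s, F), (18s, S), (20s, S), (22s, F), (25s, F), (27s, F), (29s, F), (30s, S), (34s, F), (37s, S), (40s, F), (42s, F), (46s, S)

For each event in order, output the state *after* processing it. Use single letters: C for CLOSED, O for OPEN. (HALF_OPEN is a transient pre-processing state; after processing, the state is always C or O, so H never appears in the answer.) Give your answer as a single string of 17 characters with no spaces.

Answer: CCCCOOOOOOOCCCCOO

Derivation:
State after each event:
  event#1 t=0s outcome=F: state=CLOSED
  event#2 t=2s outcome=S: state=CLOSED
  event#3 t=6s outcome=S: state=CLOSED
  event#4 t=10s outcome=F: state=CLOSED
  event#5 t=14s outcome=F: state=OPEN
  event#6 t=18s outcome=S: state=OPEN
  event#7 t=20s outcome=S: state=OPEN
  event#8 t=22s outcome=F: state=OPEN
  event#9 t=25s outcome=F: state=OPEN
  event#10 t=27s outcome=F: state=OPEN
  event#11 t=29s outcome=F: state=OPEN
  event#12 t=30s outcome=S: state=CLOSED
  event#13 t=34s outcome=F: state=CLOSED
  event#14 t=37s outcome=S: state=CLOSED
  event#15 t=40s outcome=F: state=CLOSED
  event#16 t=42s outcome=F: state=OPEN
  event#17 t=46s outcome=S: state=OPEN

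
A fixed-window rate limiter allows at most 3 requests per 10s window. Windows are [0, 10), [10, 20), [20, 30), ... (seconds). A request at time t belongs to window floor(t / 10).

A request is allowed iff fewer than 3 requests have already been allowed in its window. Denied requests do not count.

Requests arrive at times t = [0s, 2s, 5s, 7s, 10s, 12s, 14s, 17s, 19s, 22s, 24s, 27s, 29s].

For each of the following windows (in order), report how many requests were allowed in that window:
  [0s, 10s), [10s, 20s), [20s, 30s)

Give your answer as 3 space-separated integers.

Processing requests:
  req#1 t=0s (window 0): ALLOW
  req#2 t=2s (window 0): ALLOW
  req#3 t=5s (window 0): ALLOW
  req#4 t=7s (window 0): DENY
  req#5 t=10s (window 1): ALLOW
  req#6 t=12s (window 1): ALLOW
  req#7 t=14s (window 1): ALLOW
  req#8 t=17s (window 1): DENY
  req#9 t=19s (window 1): DENY
  req#10 t=22s (window 2): ALLOW
  req#11 t=24s (window 2): ALLOW
  req#12 t=27s (window 2): ALLOW
  req#13 t=29s (window 2): DENY

Allowed counts by window: 3 3 3

Answer: 3 3 3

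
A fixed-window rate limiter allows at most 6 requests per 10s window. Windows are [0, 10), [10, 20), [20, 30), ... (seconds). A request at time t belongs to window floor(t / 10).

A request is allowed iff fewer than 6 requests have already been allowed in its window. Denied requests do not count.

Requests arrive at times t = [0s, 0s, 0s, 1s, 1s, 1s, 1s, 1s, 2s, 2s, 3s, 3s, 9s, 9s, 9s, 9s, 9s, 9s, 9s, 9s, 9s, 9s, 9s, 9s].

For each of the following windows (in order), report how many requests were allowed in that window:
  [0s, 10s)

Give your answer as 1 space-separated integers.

Answer: 6

Derivation:
Processing requests:
  req#1 t=0s (window 0): ALLOW
  req#2 t=0s (window 0): ALLOW
  req#3 t=0s (window 0): ALLOW
  req#4 t=1s (window 0): ALLOW
  req#5 t=1s (window 0): ALLOW
  req#6 t=1s (window 0): ALLOW
  req#7 t=1s (window 0): DENY
  req#8 t=1s (window 0): DENY
  req#9 t=2s (window 0): DENY
  req#10 t=2s (window 0): DENY
  req#11 t=3s (window 0): DENY
  req#12 t=3s (window 0): DENY
  req#13 t=9s (window 0): DENY
  req#14 t=9s (window 0): DENY
  req#15 t=9s (window 0): DENY
  req#16 t=9s (window 0): DENY
  req#17 t=9s (window 0): DENY
  req#18 t=9s (window 0): DENY
  req#19 t=9s (window 0): DENY
  req#20 t=9s (window 0): DENY
  req#21 t=9s (window 0): DENY
  req#22 t=9s (window 0): DENY
  req#23 t=9s (window 0): DENY
  req#24 t=9s (window 0): DENY

Allowed counts by window: 6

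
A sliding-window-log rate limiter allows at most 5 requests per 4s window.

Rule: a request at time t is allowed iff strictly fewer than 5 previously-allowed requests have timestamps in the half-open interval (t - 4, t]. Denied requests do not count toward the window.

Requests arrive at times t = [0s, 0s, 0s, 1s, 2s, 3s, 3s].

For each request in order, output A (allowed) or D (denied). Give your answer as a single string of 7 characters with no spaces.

Tracking allowed requests in the window:
  req#1 t=0s: ALLOW
  req#2 t=0s: ALLOW
  req#3 t=0s: ALLOW
  req#4 t=1s: ALLOW
  req#5 t=2s: ALLOW
  req#6 t=3s: DENY
  req#7 t=3s: DENY

Answer: AAAAADD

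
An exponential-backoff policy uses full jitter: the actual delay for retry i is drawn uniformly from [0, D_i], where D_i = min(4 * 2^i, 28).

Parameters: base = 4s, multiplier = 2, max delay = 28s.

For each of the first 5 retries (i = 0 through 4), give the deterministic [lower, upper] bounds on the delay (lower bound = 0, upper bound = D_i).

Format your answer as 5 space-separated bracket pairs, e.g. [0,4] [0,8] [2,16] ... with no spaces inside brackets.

Answer: [0,4] [0,8] [0,16] [0,28] [0,28]

Derivation:
Computing bounds per retry:
  i=0: D_i=min(4*2^0,28)=4, bounds=[0,4]
  i=1: D_i=min(4*2^1,28)=8, bounds=[0,8]
  i=2: D_i=min(4*2^2,28)=16, bounds=[0,16]
  i=3: D_i=min(4*2^3,28)=28, bounds=[0,28]
  i=4: D_i=min(4*2^4,28)=28, bounds=[0,28]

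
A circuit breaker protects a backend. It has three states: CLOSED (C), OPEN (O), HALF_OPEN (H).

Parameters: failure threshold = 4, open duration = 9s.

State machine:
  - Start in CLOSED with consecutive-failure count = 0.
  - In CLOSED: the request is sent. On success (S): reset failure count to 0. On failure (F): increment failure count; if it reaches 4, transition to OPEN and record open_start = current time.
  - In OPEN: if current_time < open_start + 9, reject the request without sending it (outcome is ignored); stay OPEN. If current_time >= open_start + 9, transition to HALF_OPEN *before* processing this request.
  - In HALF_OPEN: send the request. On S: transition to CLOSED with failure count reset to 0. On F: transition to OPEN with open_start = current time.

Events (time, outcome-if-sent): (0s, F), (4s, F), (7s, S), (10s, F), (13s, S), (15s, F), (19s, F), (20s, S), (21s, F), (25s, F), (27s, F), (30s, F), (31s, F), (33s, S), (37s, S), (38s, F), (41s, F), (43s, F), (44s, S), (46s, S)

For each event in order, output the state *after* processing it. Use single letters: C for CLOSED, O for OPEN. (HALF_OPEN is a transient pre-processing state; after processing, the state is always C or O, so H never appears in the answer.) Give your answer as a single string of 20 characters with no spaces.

State after each event:
  event#1 t=0s outcome=F: state=CLOSED
  event#2 t=4s outcome=F: state=CLOSED
  event#3 t=7s outcome=S: state=CLOSED
  event#4 t=10s outcome=F: state=CLOSED
  event#5 t=13s outcome=S: state=CLOSED
  event#6 t=15s outcome=F: state=CLOSED
  event#7 t=19s outcome=F: state=CLOSED
  event#8 t=20s outcome=S: state=CLOSED
  event#9 t=21s outcome=F: state=CLOSED
  event#10 t=25s outcome=F: state=CLOSED
  event#11 t=27s outcome=F: state=CLOSED
  event#12 t=30s outcome=F: state=OPEN
  event#13 t=31s outcome=F: state=OPEN
  event#14 t=33s outcome=S: state=OPEN
  event#15 t=37s outcome=S: state=OPEN
  event#16 t=38s outcome=F: state=OPEN
  event#17 t=41s outcome=F: state=OPEN
  event#18 t=43s outcome=F: state=OPEN
  event#19 t=44s outcome=S: state=OPEN
  event#20 t=46s outcome=S: state=OPEN

Answer: CCCCCCCCCCCOOOOOOOOO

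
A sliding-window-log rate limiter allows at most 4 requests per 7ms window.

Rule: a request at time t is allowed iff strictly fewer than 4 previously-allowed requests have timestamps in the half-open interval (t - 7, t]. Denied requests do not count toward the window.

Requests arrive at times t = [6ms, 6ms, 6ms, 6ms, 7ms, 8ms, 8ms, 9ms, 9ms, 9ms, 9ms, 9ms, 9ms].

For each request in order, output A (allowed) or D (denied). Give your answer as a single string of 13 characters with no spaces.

Answer: AAAADDDDDDDDD

Derivation:
Tracking allowed requests in the window:
  req#1 t=6ms: ALLOW
  req#2 t=6ms: ALLOW
  req#3 t=6ms: ALLOW
  req#4 t=6ms: ALLOW
  req#5 t=7ms: DENY
  req#6 t=8ms: DENY
  req#7 t=8ms: DENY
  req#8 t=9ms: DENY
  req#9 t=9ms: DENY
  req#10 t=9ms: DENY
  req#11 t=9ms: DENY
  req#12 t=9ms: DENY
  req#13 t=9ms: DENY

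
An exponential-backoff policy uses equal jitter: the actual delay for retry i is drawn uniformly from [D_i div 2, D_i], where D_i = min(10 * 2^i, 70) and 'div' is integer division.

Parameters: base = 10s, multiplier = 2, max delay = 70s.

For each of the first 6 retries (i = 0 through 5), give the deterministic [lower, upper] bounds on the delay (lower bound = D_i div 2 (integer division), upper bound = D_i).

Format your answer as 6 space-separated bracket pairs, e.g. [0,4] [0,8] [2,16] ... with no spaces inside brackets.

Computing bounds per retry:
  i=0: D_i=min(10*2^0,70)=10, bounds=[5,10]
  i=1: D_i=min(10*2^1,70)=20, bounds=[10,20]
  i=2: D_i=min(10*2^2,70)=40, bounds=[20,40]
  i=3: D_i=min(10*2^3,70)=70, bounds=[35,70]
  i=4: D_i=min(10*2^4,70)=70, bounds=[35,70]
  i=5: D_i=min(10*2^5,70)=70, bounds=[35,70]

Answer: [5,10] [10,20] [20,40] [35,70] [35,70] [35,70]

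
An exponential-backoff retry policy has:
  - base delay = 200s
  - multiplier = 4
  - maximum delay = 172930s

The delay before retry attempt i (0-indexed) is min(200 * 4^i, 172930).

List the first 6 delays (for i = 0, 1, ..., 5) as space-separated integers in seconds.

Answer: 200 800 3200 12800 51200 172930

Derivation:
Computing each delay:
  i=0: min(200*4^0, 172930) = 200
  i=1: min(200*4^1, 172930) = 800
  i=2: min(200*4^2, 172930) = 3200
  i=3: min(200*4^3, 172930) = 12800
  i=4: min(200*4^4, 172930) = 51200
  i=5: min(200*4^5, 172930) = 172930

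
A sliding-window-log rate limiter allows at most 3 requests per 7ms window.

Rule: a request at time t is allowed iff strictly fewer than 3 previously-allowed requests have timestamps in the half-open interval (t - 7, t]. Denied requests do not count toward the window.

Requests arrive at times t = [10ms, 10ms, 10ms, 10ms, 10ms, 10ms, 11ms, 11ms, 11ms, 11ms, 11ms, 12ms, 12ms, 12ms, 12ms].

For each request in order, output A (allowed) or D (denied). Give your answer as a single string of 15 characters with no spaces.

Answer: AAADDDDDDDDDDDD

Derivation:
Tracking allowed requests in the window:
  req#1 t=10ms: ALLOW
  req#2 t=10ms: ALLOW
  req#3 t=10ms: ALLOW
  req#4 t=10ms: DENY
  req#5 t=10ms: DENY
  req#6 t=10ms: DENY
  req#7 t=11ms: DENY
  req#8 t=11ms: DENY
  req#9 t=11ms: DENY
  req#10 t=11ms: DENY
  req#11 t=11ms: DENY
  req#12 t=12ms: DENY
  req#13 t=12ms: DENY
  req#14 t=12ms: DENY
  req#15 t=12ms: DENY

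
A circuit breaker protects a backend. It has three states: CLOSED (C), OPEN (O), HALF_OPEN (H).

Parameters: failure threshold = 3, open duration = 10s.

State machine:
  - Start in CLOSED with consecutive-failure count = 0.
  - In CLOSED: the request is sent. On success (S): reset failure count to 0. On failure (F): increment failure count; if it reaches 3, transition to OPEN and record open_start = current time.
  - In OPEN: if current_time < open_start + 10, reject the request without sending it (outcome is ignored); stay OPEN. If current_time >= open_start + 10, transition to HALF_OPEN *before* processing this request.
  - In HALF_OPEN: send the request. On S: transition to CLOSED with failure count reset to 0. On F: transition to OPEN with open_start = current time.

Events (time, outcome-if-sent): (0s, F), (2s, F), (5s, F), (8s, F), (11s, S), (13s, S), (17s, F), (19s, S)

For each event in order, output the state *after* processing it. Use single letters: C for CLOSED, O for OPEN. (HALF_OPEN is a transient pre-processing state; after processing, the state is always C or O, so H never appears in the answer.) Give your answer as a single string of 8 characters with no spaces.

State after each event:
  event#1 t=0s outcome=F: state=CLOSED
  event#2 t=2s outcome=F: state=CLOSED
  event#3 t=5s outcome=F: state=OPEN
  event#4 t=8s outcome=F: state=OPEN
  event#5 t=11s outcome=S: state=OPEN
  event#6 t=13s outcome=S: state=OPEN
  event#7 t=17s outcome=F: state=OPEN
  event#8 t=19s outcome=S: state=OPEN

Answer: CCOOOOOO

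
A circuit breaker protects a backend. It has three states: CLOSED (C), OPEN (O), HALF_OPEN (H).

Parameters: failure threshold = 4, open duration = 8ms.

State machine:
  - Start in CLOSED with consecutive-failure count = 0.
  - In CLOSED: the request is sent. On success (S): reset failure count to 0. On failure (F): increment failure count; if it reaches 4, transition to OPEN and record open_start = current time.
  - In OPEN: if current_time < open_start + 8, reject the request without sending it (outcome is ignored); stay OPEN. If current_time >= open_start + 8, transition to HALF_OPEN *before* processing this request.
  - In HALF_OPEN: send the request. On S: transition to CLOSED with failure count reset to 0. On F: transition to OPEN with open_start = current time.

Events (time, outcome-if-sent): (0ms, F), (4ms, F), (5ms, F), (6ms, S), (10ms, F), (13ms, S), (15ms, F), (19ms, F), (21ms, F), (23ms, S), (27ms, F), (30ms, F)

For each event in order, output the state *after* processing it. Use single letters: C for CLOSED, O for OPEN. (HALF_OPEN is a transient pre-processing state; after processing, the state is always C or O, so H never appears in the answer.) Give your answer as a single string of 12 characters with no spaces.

Answer: CCCCCCCCCCCC

Derivation:
State after each event:
  event#1 t=0ms outcome=F: state=CLOSED
  event#2 t=4ms outcome=F: state=CLOSED
  event#3 t=5ms outcome=F: state=CLOSED
  event#4 t=6ms outcome=S: state=CLOSED
  event#5 t=10ms outcome=F: state=CLOSED
  event#6 t=13ms outcome=S: state=CLOSED
  event#7 t=15ms outcome=F: state=CLOSED
  event#8 t=19ms outcome=F: state=CLOSED
  event#9 t=21ms outcome=F: state=CLOSED
  event#10 t=23ms outcome=S: state=CLOSED
  event#11 t=27ms outcome=F: state=CLOSED
  event#12 t=30ms outcome=F: state=CLOSED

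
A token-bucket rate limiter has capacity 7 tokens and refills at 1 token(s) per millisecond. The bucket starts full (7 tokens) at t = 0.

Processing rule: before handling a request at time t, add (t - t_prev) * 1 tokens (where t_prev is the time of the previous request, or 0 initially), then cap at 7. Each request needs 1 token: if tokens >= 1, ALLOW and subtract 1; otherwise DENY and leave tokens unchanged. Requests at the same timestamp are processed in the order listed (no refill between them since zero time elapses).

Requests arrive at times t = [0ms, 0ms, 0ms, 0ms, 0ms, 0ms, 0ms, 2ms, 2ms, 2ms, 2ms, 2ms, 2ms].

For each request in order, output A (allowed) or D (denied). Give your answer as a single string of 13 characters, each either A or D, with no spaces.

Answer: AAAAAAAAADDDD

Derivation:
Simulating step by step:
  req#1 t=0ms: ALLOW
  req#2 t=0ms: ALLOW
  req#3 t=0ms: ALLOW
  req#4 t=0ms: ALLOW
  req#5 t=0ms: ALLOW
  req#6 t=0ms: ALLOW
  req#7 t=0ms: ALLOW
  req#8 t=2ms: ALLOW
  req#9 t=2ms: ALLOW
  req#10 t=2ms: DENY
  req#11 t=2ms: DENY
  req#12 t=2ms: DENY
  req#13 t=2ms: DENY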